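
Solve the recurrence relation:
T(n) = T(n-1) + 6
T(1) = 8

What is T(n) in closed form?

Unrolling: T(n) = T(1) + 6·(n-1) = 8 + 6(n-1) = 6n + 2.

Answer: T(n) = 6n + 2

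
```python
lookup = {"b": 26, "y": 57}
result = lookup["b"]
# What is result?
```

Trace:
`lookup = {"b": 26, "y": 57}` → lookup = {'b': 26, 'y': 57}
`result = lookup["b"]` → result = 26
So result = 26

Answer: 26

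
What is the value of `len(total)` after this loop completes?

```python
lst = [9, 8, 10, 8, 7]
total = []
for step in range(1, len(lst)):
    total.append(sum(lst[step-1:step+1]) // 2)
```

Number of 2-element averages
`total` takes the values: [] → [8] → [8, 9] → [8, 9, 9] → [8, 9, 9, 7]
So `len(total)` = 4

Answer: 4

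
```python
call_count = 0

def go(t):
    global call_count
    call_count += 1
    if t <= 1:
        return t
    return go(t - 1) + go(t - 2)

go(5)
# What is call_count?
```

Calls(t) = 1 + Calls(t-1) + Calls(t-2); Calls(0)=Calls(1)=1. For t=5 this gives 15.

Answer: 15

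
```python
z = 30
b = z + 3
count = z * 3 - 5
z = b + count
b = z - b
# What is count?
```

Trace:
`z = 30` → z = 30
`b = z + 3` → b = 33
`count = z * 3 - 5` → count = 85
`z = b + count` → z = 118
`b = z - b` → b = 85
So count = 85

Answer: 85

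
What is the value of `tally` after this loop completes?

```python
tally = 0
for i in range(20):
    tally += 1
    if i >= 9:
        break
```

Loop breaks when i reaches 9, tally is 10
`tally` takes the values: 0 → 1 → 2 → 3 → 4 → 5 → 6 → 7 → 8 → 9 → 10

Answer: 10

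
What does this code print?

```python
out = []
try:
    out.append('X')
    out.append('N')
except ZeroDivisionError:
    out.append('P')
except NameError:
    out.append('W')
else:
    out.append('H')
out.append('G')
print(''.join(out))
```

Execution trace: 'X' (try body) → 'N' (try body, no exception) → 'H' (else) → 'G' (after the try/except). Output: XNHG

Answer: XNHG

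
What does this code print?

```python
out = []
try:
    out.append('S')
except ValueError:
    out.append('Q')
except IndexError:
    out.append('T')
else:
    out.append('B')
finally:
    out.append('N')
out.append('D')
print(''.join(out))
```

Execution trace: 'S' (try body, no exception) → 'B' (else) → 'N' (finally) → 'D' (after the try/except). Output: SBND

Answer: SBND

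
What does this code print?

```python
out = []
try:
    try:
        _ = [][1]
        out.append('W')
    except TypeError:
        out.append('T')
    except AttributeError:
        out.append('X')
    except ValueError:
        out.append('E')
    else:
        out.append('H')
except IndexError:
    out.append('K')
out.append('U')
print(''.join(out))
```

Execution trace: 'K' (outer except IndexError) → 'U' (after the try/except). Output: KU

Answer: KU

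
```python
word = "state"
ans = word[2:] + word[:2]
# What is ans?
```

Trace:
`word = "state"` → word = 'state'
`ans = word[2:] + word[:2]` → ans = 'atest'
So ans = 'atest'

Answer: 'atest'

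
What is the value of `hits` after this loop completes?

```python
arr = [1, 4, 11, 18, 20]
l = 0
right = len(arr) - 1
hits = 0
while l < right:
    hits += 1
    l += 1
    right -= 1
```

Iterations until pointers meet (list length 5)
`hits` takes the values: 0 → 1 → 2

Answer: 2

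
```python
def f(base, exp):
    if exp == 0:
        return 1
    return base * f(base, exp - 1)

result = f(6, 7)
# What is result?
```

f(6, 7) = 6 * 6 * 6 * 6 * 6 * 6 * 6 = 279936

Answer: 279936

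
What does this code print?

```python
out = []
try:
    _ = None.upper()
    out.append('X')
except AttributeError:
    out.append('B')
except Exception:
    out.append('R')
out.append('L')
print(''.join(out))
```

Execution trace: 'B' (except AttributeError) → 'L' (after the try/except). Output: BL

Answer: BL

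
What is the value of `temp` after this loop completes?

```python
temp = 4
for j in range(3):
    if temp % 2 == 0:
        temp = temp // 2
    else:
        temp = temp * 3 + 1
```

Collatz-style transformation from 4
`temp` takes the values: 4 → 2 → 1 → 4

Answer: 4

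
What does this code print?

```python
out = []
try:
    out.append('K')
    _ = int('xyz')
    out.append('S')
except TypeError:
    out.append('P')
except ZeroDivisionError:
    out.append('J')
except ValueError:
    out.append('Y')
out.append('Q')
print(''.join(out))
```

Execution trace: 'K' (try body) → 'Y' (except ValueError) → 'Q' (after the try/except). Output: KYQ

Answer: KYQ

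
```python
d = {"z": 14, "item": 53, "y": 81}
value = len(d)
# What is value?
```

Trace:
`d = {"z": 14, "item": 53, "y": 81}` → d = {'z': 14, 'item': 53, 'y': 81}
`value = len(d)` → value = 3
So value = 3

Answer: 3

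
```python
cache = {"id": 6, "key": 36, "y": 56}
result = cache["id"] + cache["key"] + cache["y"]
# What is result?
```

Trace:
`cache = {"id": 6, "key": 36, "y": 56}` → cache = {'id': 6, 'key': 36, 'y': 56}
`result = cache["id"] + cache["key"] + cache["y"]` → result = 98
So result = 98

Answer: 98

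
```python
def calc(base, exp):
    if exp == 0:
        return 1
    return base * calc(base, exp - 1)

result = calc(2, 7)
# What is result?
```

calc(2, 7) = 2 * 2 * 2 * 2 * 2 * 2 * 2 = 128

Answer: 128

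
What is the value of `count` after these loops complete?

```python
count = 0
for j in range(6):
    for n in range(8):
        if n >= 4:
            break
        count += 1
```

Inner breaks at 4, outer runs 6 times
`count` takes the values: 0 → 1 → 2 → 3 → 4 → 5 → 6 → 7 → 8 → 9 → 10 → 11 → 12 → 13 → 14 → 15 → 16 → 17 → 18 → 19 → 20 → 21 → 22 → 23 → 24

Answer: 24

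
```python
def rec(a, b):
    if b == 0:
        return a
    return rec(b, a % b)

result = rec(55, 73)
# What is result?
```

rec(55, 73) -> rec(73, 55) -> rec(55, 18) -> rec(18, 1) -> rec(1, 0) -> 1

Answer: 1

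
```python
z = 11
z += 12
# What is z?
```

Trace:
`z = 11` → z = 11
`z += 12` → z = 23
So z = 23

Answer: 23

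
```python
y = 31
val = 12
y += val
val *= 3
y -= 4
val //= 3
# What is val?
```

Trace:
`y = 31` → y = 31
`val = 12` → val = 12
`y += val` → y = 43
`val *= 3` → val = 36
`y -= 4` → y = 39
`val //= 3` → val = 12
So val = 12

Answer: 12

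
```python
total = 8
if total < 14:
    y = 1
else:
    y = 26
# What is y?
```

Trace:
`total = 8` → total = 8
`if total < 14: ...` → total < 14 is True → y = 1
So y = 1

Answer: 1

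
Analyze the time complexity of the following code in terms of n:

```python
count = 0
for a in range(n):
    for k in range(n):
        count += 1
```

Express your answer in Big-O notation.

Each loop level contributes: n × n. Multiplying the contributions gives O(n^2).

Answer: O(n^2)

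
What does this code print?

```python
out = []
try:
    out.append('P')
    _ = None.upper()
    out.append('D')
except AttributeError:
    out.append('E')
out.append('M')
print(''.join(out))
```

Execution trace: 'P' (try body) → 'E' (except AttributeError) → 'M' (after the try/except). Output: PEM

Answer: PEM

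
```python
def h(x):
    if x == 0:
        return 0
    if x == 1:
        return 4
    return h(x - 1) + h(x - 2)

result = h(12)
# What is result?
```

Build up from base cases: h(0)=0, h(1)=4, h(2)=4, h(3)=8, h(4)=12, h(5)=20, h(6)=32, ..., h(12)=576

Answer: 576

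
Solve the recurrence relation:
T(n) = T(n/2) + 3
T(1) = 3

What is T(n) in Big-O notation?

Each step divides n by 2 and adds 3. After log_2(n) steps we reach T(1)=3. So T(n) = 3·log_2(n) + 3 = O(log n).

Answer: O(log n)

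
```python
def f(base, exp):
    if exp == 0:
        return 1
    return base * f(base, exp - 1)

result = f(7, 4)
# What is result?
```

f(7, 4) = 7 * 7 * 7 * 7 = 2401

Answer: 2401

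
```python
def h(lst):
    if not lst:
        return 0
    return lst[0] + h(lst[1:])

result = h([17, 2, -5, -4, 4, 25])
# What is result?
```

17 + 2 + (-5) + (-4) + 4 + 25 + 0 = 39

Answer: 39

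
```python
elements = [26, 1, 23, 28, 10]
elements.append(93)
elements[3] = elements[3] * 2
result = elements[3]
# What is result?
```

Trace:
`elements = [26, 1, 23, 28, 10]` → elements = [26, 1, 23, 28, 10]
`elements.append(93)` → elements = [26, 1, 23, 28, 10, 93]
`elements[3] = elements[3] * 2` → elements = [26, 1, 23, 56, 10, 93]
`result = elements[3]` → result = 56
So result = 56

Answer: 56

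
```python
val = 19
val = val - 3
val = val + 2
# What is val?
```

Trace:
`val = 19` → val = 19
`val = val - 3` → val = 16
`val = val + 2` → val = 18
So val = 18

Answer: 18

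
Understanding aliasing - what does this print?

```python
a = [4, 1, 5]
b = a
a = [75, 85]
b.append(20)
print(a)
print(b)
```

Key concept: rebinding vs mutation: a is rebound to a new list, b still points at the original.
Step by step:
`a = [4, 1, 5]` → a = [4, 1, 5]
`b = a` → b = [4, 1, 5] (same object as a)
`a = [75, 85]` → a = [75, 85]
`b.append(20)` → b = [4, 1, 5, 20]
`print(a)` → prints [75, 85]
`print(b)` → prints [4, 1, 5, 20]

Answer:
[75, 85]
[4, 1, 5, 20]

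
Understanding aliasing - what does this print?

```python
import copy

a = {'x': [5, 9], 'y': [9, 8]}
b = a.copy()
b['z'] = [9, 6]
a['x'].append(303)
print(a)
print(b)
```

Key concept: shallow copy of dict with mutable values.
Step by step:
`a = {'x': [5, 9], 'y': [9, 8]}` → a = {'x': [5, 9], 'y': [9, 8]}
`b = a.copy()` → b = {'x': [5, 9], 'y': [9, 8]}
`b['z'] = [9, 6]` → b = {'x': [5, 9], 'y': [9, 8], 'z': [9, 6]}
`a['x'].append(303)` → a = {'x': [5, 9, 303], 'y': [9, 8]}; b = {'x': [5, 9, 303], 'y': [9, 8], 'z': [9, 6]}
`print(a)` → prints {'x': [5, 9, 303], 'y': [9, 8]}
`print(b)` → prints {'x': [5, 9, 303], 'y': [9, 8], 'z': [9, 6]}

Answer:
{'x': [5, 9, 303], 'y': [9, 8]}
{'x': [5, 9, 303], 'y': [9, 8], 'z': [9, 6]}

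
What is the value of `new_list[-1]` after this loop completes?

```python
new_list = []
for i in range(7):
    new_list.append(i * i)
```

Last element of squares 0 to 6
`new_list` takes the values: [] → [0] → [0, 1] → [0, 1, 4] → [0, 1, 4, 9] → [0, 1, 4, 9, 16] → [0, 1, 4, 9, 16, 25] → [0, 1, 4, 9, 16, 25, 36]
So `new_list[-1]` = 36

Answer: 36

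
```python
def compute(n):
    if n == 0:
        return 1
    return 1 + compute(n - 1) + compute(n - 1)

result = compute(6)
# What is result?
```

compute(n) = 1 + 2·compute(n-1), compute(0)=1. Closed form: (1+1)·2^6 - 1 = 127.

Answer: 127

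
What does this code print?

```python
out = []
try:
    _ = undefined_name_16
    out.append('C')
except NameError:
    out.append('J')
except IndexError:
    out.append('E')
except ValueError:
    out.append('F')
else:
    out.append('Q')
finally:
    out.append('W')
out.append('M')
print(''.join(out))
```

Execution trace: 'J' (except NameError) → 'W' (finally) → 'M' (after the try/except). Output: JWM

Answer: JWM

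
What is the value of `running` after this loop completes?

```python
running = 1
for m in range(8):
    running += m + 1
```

Start at 1, add 1 to 8 = 37
`running` takes the values: 1 → 2 → 4 → 7 → 11 → 16 → 22 → 29 → 37

Answer: 37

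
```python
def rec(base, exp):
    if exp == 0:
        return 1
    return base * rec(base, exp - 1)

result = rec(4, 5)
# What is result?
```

rec(4, 5) = 4 * 4 * 4 * 4 * 4 = 1024

Answer: 1024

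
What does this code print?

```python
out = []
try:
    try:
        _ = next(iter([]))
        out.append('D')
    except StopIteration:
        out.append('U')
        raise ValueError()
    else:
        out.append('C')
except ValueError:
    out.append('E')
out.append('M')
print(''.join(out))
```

Execution trace: 'U' (inner except StopIteration) → 'E' (outer except ValueError) → 'M' (after the try/except). Output: UEM

Answer: UEM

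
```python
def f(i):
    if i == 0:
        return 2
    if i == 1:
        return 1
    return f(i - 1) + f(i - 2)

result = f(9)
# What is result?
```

Build up from base cases: f(0)=2, f(1)=1, f(2)=3, f(3)=4, f(4)=7, f(5)=11, f(6)=18, ..., f(9)=76

Answer: 76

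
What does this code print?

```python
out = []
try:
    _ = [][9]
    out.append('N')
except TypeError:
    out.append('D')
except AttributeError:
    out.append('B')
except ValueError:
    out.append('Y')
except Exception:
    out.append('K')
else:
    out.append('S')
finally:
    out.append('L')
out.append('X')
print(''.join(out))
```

Execution trace: 'K' (except Exception) → 'L' (finally) → 'X' (after the try/except). Output: KLX

Answer: KLX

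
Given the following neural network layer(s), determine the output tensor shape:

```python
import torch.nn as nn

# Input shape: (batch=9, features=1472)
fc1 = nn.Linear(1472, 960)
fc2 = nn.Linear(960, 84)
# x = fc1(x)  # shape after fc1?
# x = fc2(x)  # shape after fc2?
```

Input: (9, 1472) -> after fc1: (9, 960) -> Output: (9, 84)

Answer: (9, 84)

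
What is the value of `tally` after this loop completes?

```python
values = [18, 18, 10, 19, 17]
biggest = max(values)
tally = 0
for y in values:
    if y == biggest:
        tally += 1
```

Count of max value 19 in [18, 18, 10, 19, 17]
`tally` takes the values: 0 → 1

Answer: 1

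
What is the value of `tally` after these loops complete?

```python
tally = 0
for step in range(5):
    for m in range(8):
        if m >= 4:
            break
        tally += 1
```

Inner breaks at 4, outer runs 5 times
`tally` takes the values: 0 → 1 → 2 → 3 → 4 → 5 → 6 → 7 → 8 → 9 → 10 → 11 → 12 → 13 → 14 → 15 → 16 → 17 → 18 → 19 → 20

Answer: 20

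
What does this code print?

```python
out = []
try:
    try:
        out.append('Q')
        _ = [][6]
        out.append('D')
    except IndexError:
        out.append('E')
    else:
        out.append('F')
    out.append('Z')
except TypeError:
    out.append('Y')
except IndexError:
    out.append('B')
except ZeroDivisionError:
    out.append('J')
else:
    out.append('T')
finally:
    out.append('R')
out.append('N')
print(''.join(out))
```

Execution trace: 'Q' (inner try body) → 'E' (inner except IndexError) → 'Z' (try body, no exception) → 'T' (else) → 'R' (finally) → 'N' (after the try/except). Output: QEZTRN

Answer: QEZTRN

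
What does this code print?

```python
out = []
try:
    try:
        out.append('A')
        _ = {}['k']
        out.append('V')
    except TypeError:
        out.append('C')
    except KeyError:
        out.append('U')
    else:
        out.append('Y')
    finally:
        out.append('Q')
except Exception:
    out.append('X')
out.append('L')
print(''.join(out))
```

Execution trace: 'A' (inner try body) → 'U' (inner except KeyError) → 'Q' (inner finally) → 'L' (after the try/except). Output: AUQL

Answer: AUQL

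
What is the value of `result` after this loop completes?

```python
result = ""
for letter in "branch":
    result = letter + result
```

Reverse 'branch'
`result` takes the values: "" → "b" → "rb" → "arb" → "narb" → "cnarb" → "hcnarb"

Answer: "hcnarb"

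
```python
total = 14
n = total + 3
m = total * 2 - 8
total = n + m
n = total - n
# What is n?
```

Trace:
`total = 14` → total = 14
`n = total + 3` → n = 17
`m = total * 2 - 8` → m = 20
`total = n + m` → total = 37
`n = total - n` → n = 20
So n = 20

Answer: 20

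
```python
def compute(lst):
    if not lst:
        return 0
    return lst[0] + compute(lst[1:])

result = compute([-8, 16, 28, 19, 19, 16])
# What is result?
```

(-8) + 16 + 28 + 19 + 19 + 16 + 0 = 90

Answer: 90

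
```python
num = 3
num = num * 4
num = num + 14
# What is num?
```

Trace:
`num = 3` → num = 3
`num = num * 4` → num = 12
`num = num + 14` → num = 26
So num = 26

Answer: 26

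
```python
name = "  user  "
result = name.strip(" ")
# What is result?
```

Trace:
`name = "  user  "` → name = '  user  '
`result = name.strip(" ")` → result = 'user'
So result = 'user'

Answer: 'user'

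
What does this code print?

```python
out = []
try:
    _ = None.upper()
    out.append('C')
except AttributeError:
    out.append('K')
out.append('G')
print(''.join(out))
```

Execution trace: 'K' (except AttributeError) → 'G' (after the try/except). Output: KG

Answer: KG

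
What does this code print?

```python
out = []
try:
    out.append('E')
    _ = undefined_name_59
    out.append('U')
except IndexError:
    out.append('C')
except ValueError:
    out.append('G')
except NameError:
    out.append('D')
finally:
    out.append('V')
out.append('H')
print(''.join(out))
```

Execution trace: 'E' (try body) → 'D' (except NameError) → 'V' (finally) → 'H' (after the try/except). Output: EDVH

Answer: EDVH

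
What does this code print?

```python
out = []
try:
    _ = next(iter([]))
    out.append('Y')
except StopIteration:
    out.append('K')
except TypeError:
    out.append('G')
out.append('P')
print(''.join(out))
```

Execution trace: 'K' (except StopIteration) → 'P' (after the try/except). Output: KP

Answer: KP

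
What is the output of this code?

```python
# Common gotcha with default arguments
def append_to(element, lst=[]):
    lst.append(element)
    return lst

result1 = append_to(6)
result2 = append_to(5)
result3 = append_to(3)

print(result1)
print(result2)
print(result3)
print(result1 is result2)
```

Key concept: mutable default argument gotcha.
Step by step:
`result1 = append_to(6)` → result1 = [6]
`result2 = append_to(5)` → result1 = [6, 5] (same object as result2); result2 = [6, 5] (same object as result1)
`result3 = append_to(3)` → result1 = [6, 5, 3] (same object as result2, result3); result2 = [6, 5, 3] (same object as result1, result3); result3 = [6, 5, 3] (same object as result1, result2)
`print(result1)` → prints [6, 5, 3]
`print(result2)` → prints [6, 5, 3]
`print(result3)` → prints [6, 5, 3]
`print(result1 is result2)` → prints True

Answer:
[6, 5, 3]
[6, 5, 3]
[6, 5, 3]
True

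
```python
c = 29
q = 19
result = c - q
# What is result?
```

Trace:
`c = 29` → c = 29
`q = 19` → q = 19
`result = c - q` → result = 10
So result = 10

Answer: 10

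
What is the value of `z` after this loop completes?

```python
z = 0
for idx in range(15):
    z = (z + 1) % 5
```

Increment mod 5, 15 times = 0
`z` takes the values: 0 → 1 → 2 → 3 → 4 → 0 → 1 → 2 → 3 → 4 → 0 → 1 → 2 → 3 → 4 → 0

Answer: 0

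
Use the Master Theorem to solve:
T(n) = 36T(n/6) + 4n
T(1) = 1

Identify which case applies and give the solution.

a=36, b=6, f(n)=4n. log_6(36) = 2. Since c=1 < 2, Case 1 applies: T(n) = Θ(n^log_b(a)) = O(n^2).

Answer: O(n^2) - Case 1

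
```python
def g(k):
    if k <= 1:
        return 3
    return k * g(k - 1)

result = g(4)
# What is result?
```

g(4) = 4 * 3 * 2 * 3 = 72

Answer: 72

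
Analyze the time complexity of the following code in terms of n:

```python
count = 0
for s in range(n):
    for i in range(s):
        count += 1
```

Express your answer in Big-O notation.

Each loop level contributes: n × n. Multiplying the contributions gives O(n^2).

Answer: O(n^2)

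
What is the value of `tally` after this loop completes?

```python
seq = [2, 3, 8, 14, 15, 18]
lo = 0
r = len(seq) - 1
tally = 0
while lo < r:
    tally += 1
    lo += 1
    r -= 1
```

Iterations until pointers meet (list length 6)
`tally` takes the values: 0 → 1 → 2 → 3

Answer: 3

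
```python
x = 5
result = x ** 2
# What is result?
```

Trace:
`x = 5` → x = 5
`result = x ** 2` → result = 25
So result = 25

Answer: 25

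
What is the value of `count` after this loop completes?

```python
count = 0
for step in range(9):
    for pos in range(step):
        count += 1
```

Triangle number: 0+1+2+...+8
`count` takes the values: 0 → 1 → 2 → 3 → 4 → 5 → 6 → 7 → 8 → 9 → 10 → 11 → 12 → 13 → 14 → 15 → 16 → 17 → 18 → 19 → 20 → 21 → 22 → 23 → 24 → 25 → 26 → 27 → 28 → 29 → 30 → 31 → 32 → 33 → 34 → 35 → 36

Answer: 36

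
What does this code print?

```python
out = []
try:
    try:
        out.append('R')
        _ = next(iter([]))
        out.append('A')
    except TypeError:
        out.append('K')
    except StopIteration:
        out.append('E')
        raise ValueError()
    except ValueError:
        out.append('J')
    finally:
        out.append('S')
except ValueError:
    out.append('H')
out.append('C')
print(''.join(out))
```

Execution trace: 'R' (inner try body) → 'E' (inner except StopIteration) → 'S' (inner finally) → 'H' (outer except ValueError) → 'C' (after the try/except). Output: RESHC

Answer: RESHC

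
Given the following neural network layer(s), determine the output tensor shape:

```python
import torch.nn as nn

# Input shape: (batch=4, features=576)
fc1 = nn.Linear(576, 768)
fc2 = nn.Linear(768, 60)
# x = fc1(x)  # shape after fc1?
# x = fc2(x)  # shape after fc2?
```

Input: (4, 576) -> after fc1: (4, 768) -> Output: (4, 60)

Answer: (4, 60)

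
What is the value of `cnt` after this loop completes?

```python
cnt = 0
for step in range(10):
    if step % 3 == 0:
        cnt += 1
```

Count numbers divisible by 3 in range(10)
`cnt` takes the values: 0 → 1 → 2 → 3 → 4

Answer: 4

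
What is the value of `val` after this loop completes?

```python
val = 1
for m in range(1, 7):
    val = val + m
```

Start at 1, add 1 through 6
`val` takes the values: 1 → 2 → 4 → 7 → 11 → 16 → 22

Answer: 22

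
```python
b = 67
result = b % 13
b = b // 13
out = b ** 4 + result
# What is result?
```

Trace:
`b = 67` → b = 67
`result = b % 13` → result = 2
`b = b // 13` → b = 5
`out = b ** 4 + result` → out = 627
So result = 2

Answer: 2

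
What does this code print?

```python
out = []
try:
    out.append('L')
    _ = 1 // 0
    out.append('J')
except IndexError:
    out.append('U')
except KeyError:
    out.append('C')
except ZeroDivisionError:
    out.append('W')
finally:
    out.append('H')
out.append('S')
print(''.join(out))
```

Execution trace: 'L' (try body) → 'W' (except ZeroDivisionError) → 'H' (finally) → 'S' (after the try/except). Output: LWHS

Answer: LWHS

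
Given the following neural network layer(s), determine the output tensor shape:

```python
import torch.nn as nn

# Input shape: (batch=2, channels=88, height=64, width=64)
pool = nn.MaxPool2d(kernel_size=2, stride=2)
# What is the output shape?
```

Input: (2, 88, 64, 64) -> Output: (2, 88, 32, 32)

Answer: (2, 88, 32, 32)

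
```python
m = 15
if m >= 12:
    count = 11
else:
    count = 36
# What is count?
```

Trace:
`m = 15` → m = 15
`if m >= 12: ...` → m >= 12 is True → count = 11
So count = 11

Answer: 11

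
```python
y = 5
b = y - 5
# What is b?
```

Trace:
`y = 5` → y = 5
`b = y - 5` → b = 0
So b = 0

Answer: 0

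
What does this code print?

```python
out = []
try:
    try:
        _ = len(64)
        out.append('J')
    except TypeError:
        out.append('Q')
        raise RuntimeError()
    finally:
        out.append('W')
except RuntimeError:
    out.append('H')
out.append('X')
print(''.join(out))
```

Execution trace: 'Q' (inner except TypeError) → 'W' (inner finally) → 'H' (outer except RuntimeError) → 'X' (after the try/except). Output: QWHX

Answer: QWHX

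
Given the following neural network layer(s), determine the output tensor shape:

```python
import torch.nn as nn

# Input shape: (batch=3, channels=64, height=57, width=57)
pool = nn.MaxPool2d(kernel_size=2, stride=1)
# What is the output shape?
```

Input: (3, 64, 57, 57) -> Output: (3, 64, 56, 56)

Answer: (3, 64, 56, 56)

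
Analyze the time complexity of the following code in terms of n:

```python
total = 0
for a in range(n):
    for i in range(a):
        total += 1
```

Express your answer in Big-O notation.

Each loop level contributes: n × n. Multiplying the contributions gives O(n^2).

Answer: O(n^2)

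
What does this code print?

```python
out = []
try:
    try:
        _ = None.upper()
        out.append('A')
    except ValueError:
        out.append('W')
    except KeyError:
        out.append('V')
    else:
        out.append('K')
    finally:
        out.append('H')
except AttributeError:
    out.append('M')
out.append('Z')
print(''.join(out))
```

Execution trace: 'H' (finally) → 'M' (outer except AttributeError) → 'Z' (after the try/except). Output: HMZ

Answer: HMZ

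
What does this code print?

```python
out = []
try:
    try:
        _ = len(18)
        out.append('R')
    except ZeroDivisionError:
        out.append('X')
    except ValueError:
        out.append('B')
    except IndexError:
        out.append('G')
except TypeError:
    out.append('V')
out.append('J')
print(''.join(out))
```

Execution trace: 'V' (outer except TypeError) → 'J' (after the try/except). Output: VJ

Answer: VJ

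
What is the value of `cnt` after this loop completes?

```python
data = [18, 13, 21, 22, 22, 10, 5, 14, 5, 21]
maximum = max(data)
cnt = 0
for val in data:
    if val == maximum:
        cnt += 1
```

Count of max value 22 in [18, 13, 21, 22, 22, 10, 5, 14, 5, 21]
`cnt` takes the values: 0 → 1 → 2

Answer: 2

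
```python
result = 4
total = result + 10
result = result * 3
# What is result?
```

Trace:
`result = 4` → result = 4
`total = result + 10` → total = 14
`result = result * 3` → result = 12
So result = 12

Answer: 12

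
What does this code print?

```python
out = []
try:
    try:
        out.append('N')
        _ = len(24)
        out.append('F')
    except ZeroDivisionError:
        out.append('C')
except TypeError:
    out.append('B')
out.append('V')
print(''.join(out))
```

Execution trace: 'N' (try body) → 'B' (outer except TypeError) → 'V' (after the try/except). Output: NBV

Answer: NBV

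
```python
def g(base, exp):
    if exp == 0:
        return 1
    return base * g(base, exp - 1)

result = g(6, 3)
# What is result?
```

g(6, 3) = 6 * 6 * 6 = 216

Answer: 216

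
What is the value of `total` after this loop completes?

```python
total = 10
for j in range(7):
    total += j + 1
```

Start at 10, add 1 to 7 = 38
`total` takes the values: 10 → 11 → 13 → 16 → 20 → 25 → 31 → 38

Answer: 38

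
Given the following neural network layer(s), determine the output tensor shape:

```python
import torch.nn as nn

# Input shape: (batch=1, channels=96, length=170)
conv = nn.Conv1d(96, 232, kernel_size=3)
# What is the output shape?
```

Input: (1, 96, 170) -> Output: (1, 232, 168)

Answer: (1, 232, 168)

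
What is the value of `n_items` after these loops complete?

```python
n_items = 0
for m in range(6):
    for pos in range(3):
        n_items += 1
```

6 * 3 = 18
`n_items` takes the values: 0 → 1 → 2 → 3 → 4 → 5 → 6 → 7 → 8 → 9 → 10 → 11 → 12 → 13 → 14 → 15 → 16 → 17 → 18

Answer: 18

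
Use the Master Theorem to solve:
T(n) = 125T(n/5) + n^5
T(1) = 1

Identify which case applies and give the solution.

a=125, b=5, f(n)=n^5. log_5(125) = 3. Since c=5 > 3 and the regularity condition holds (125(n/5)^5 = (125/5^5)n^5 with 125/5^5 < 1), Case 3 applies: T(n) = Θ(f(n)) = O(n^5).

Answer: O(n^5) - Case 3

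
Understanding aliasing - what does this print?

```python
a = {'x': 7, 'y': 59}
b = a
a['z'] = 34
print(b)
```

Key concept: dict aliasing.
Step by step:
`a = {'x': 7, 'y': 59}` → a = {'x': 7, 'y': 59}
`b = a` → b = {'x': 7, 'y': 59} (same object as a)
`a['z'] = 34` → a = {'x': 7, 'y': 59, 'z': 34} (same object as b); b = {'x': 7, 'y': 59, 'z': 34} (same object as a)
`print(b)` → prints {'x': 7, 'y': 59, 'z': 34}

Answer: {'x': 7, 'y': 59, 'z': 34}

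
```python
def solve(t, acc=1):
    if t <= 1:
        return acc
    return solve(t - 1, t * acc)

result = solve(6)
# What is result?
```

Accumulator trace (n, acc): (6, 1) -> (5, 6) -> (4, 30) -> (3, 120) -> (2, 360) -> (1, 720) -> return 720

Answer: 720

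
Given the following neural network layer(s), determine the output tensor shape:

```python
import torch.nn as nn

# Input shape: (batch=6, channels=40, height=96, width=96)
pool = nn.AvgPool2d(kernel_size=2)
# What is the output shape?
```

Input: (6, 40, 96, 96) -> Output: (6, 40, 48, 48)

Answer: (6, 40, 48, 48)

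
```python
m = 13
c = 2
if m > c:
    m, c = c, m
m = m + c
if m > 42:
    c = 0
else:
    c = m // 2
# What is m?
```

Trace:
`m = 13` → m = 13
`c = 2` → c = 2
`if m > c: ...` → m > c is True → m = 2; c = 13
`m = m + c` → m = 15
`if m > 42: ...` → m > 42 is False, take else branch → c = 7
So m = 15

Answer: 15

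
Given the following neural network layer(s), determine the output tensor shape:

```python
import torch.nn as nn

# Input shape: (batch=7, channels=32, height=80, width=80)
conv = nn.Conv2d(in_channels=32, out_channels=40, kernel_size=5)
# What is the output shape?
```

Input: (7, 32, 80, 80) -> Output: (7, 40, 76, 76)

Answer: (7, 40, 76, 76)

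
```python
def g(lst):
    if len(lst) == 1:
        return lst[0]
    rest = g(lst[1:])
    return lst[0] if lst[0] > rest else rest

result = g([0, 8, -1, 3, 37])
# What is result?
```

Recursive max over [0, 8, -1, 3, 37] = 37

Answer: 37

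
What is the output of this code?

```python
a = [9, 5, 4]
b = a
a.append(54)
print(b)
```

Key concept: basic list aliasing.
Step by step:
`a = [9, 5, 4]` → a = [9, 5, 4]
`b = a` → b = [9, 5, 4] (same object as a)
`a.append(54)` → a = [9, 5, 4, 54] (same object as b); b = [9, 5, 4, 54] (same object as a)
`print(b)` → prints [9, 5, 4, 54]

Answer: [9, 5, 4, 54]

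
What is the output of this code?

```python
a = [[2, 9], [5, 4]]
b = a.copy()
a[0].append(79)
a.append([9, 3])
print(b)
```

Key concept: shallow copy with nested lists.
Step by step:
`a = [[2, 9], [5, 4]]` → a = [[2, 9], [5, 4]]
`b = a.copy()` → b = [[2, 9], [5, 4]]
`a[0].append(79)` → a = [[2, 9, 79], [5, 4]]; b = [[2, 9, 79], [5, 4]]
`a.append([9, 3])` → a = [[2, 9, 79], [5, 4], [9, 3]]
`print(b)` → prints [[2, 9, 79], [5, 4]]

Answer: [[2, 9, 79], [5, 4]]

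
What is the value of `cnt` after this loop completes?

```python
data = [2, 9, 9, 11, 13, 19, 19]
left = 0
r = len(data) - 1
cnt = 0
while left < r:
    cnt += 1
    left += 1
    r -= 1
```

Iterations until pointers meet (list length 7)
`cnt` takes the values: 0 → 1 → 2 → 3

Answer: 3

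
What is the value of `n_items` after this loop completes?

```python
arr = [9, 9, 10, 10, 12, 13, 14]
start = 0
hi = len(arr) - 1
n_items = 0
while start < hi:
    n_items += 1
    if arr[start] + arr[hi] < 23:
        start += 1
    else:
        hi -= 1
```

Steps to find pair summing to 23
`n_items` takes the values: 0 → 1 → 2 → 3 → 4 → 5 → 6

Answer: 6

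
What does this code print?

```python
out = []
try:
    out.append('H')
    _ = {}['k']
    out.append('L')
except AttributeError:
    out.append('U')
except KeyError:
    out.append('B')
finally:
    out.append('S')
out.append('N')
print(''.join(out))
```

Execution trace: 'H' (try body) → 'B' (except KeyError) → 'S' (finally) → 'N' (after the try/except). Output: HBSN

Answer: HBSN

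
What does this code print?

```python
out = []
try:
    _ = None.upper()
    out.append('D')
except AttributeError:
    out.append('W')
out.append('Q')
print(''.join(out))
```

Execution trace: 'W' (except AttributeError) → 'Q' (after the try/except). Output: WQ

Answer: WQ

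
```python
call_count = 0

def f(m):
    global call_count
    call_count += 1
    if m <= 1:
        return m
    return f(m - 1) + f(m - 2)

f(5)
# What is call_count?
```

Calls(m) = 1 + Calls(m-1) + Calls(m-2); Calls(0)=Calls(1)=1. For m=5 this gives 15.

Answer: 15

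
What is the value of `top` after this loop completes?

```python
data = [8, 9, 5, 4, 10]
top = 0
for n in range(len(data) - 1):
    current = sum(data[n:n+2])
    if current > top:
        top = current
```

Max sum of 2-element window in [8, 9, 5, 4, 10]
`top` takes the values: 0 → 17

Answer: 17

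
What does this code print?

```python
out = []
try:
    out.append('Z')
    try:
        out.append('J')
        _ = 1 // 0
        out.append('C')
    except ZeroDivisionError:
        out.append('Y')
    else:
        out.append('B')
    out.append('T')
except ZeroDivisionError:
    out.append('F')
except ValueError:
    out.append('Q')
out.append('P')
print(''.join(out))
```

Execution trace: 'Z' (try body) → 'J' (inner try body) → 'Y' (inner except ZeroDivisionError) → 'T' (try body, no exception) → 'P' (after the try/except). Output: ZJYTP

Answer: ZJYTP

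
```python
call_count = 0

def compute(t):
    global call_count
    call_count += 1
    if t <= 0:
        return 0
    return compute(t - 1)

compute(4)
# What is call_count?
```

Linear recursion stepping by 1: 5 calls from t=4 down to ≤0.

Answer: 5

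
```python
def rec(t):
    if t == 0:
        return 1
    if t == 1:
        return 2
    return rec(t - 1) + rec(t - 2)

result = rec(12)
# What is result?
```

Build up from base cases: rec(0)=1, rec(1)=2, rec(2)=3, rec(3)=5, rec(4)=8, rec(5)=13, rec(6)=21, ..., rec(12)=377

Answer: 377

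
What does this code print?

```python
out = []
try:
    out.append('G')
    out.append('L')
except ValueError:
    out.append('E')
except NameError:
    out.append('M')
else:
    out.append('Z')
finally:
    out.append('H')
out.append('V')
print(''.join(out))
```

Execution trace: 'G' (try body) → 'L' (try body, no exception) → 'Z' (else) → 'H' (finally) → 'V' (after the try/except). Output: GLZHV

Answer: GLZHV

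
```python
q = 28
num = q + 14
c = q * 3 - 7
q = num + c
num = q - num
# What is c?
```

Trace:
`q = 28` → q = 28
`num = q + 14` → num = 42
`c = q * 3 - 7` → c = 77
`q = num + c` → q = 119
`num = q - num` → num = 77
So c = 77

Answer: 77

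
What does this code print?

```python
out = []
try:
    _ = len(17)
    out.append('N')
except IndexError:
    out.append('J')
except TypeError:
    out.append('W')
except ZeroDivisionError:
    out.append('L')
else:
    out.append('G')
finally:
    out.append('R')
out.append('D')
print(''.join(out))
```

Execution trace: 'W' (except TypeError) → 'R' (finally) → 'D' (after the try/except). Output: WRD

Answer: WRD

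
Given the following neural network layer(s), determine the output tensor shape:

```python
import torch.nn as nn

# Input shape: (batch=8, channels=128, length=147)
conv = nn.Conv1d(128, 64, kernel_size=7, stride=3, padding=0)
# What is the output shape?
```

Input: (8, 128, 147) -> Output: (8, 64, 47)

Answer: (8, 64, 47)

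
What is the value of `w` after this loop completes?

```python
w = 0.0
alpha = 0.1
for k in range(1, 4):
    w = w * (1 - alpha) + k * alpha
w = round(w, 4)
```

Moving average with lr=0.1
`w` takes the values: 0.0 → 0.1 → 0.29 → 0.561

Answer: 0.561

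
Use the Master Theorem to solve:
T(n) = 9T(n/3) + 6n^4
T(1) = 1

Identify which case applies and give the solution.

a=9, b=3, f(n)=6n^4. log_3(9) = 2. Since c=4 > 2 and the regularity condition holds (9(n/3)^4 = (9/3^4)n^4 with 9/3^4 < 1), Case 3 applies: T(n) = Θ(f(n)) = O(n^4).

Answer: O(n^4) - Case 3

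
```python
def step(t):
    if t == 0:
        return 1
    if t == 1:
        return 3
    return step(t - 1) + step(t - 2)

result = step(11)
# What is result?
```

Build up from base cases: step(0)=1, step(1)=3, step(2)=4, step(3)=7, step(4)=11, step(5)=18, step(6)=29, ..., step(11)=322

Answer: 322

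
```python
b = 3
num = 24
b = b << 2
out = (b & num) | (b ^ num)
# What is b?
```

Trace:
`b = 3` → b = 3
`num = 24` → num = 24
`b = b << 2` → b = 12
`out = (b & num) | (b ^ num)` → out = 28
So b = 12

Answer: 12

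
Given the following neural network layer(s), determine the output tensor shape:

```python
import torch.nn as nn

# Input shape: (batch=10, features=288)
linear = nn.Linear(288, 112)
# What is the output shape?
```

Input: (10, 288) -> Output: (10, 112)

Answer: (10, 112)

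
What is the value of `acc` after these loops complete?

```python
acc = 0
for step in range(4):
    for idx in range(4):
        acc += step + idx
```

Sum of all step+idx for step,idx in 4x4
`acc` takes the values: 0 → 1 → 3 → 6 → 7 → 9 → 12 → 16 → 18 → 21 → 25 → 30 → 33 → 37 → 42 → 48

Answer: 48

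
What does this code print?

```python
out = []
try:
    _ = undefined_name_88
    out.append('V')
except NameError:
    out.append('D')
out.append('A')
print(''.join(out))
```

Execution trace: 'D' (except NameError) → 'A' (after the try/except). Output: DA

Answer: DA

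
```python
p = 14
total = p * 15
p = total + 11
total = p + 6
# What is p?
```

Trace:
`p = 14` → p = 14
`total = p * 15` → total = 210
`p = total + 11` → p = 221
`total = p + 6` → total = 227
So p = 221

Answer: 221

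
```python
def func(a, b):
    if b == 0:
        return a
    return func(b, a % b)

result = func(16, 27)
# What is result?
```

func(16, 27) -> func(27, 16) -> func(16, 11) -> func(11, 5) -> func(5, 1) -> func(1, 0) -> 1

Answer: 1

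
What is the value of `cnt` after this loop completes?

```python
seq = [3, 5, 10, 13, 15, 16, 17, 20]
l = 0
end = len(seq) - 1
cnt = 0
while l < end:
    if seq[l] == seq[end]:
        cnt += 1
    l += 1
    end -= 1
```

Count matching pairs from ends
`cnt` takes the values: 0

Answer: 0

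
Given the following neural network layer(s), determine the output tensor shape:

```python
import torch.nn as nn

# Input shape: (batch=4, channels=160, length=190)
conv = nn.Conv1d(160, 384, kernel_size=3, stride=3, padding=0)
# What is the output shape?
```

Input: (4, 160, 190) -> Output: (4, 384, 63)

Answer: (4, 384, 63)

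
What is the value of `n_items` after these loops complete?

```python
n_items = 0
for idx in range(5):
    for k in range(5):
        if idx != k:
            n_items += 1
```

5² - 5 (exclude diagonal)
`n_items` takes the values: 0 → 1 → 2 → 3 → 4 → 5 → 6 → 7 → 8 → 9 → 10 → 11 → 12 → 13 → 14 → 15 → 16 → 17 → 18 → 19 → 20

Answer: 20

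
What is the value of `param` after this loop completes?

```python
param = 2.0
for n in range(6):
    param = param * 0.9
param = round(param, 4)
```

Exponential decay: 2.0 * 0.9^6
`param` takes the values: 2.0 → 1.8 → 1.62 → 1.458 → 1.3122 → 1.18098 → 1.062882 → 1.0629

Answer: 1.0629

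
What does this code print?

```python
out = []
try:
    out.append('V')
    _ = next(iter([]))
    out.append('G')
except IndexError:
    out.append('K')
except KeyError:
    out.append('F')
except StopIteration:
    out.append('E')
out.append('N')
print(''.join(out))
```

Execution trace: 'V' (try body) → 'E' (except StopIteration) → 'N' (after the try/except). Output: VEN

Answer: VEN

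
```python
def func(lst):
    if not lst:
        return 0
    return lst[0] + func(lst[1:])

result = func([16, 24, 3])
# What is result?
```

16 + 24 + 3 + 0 = 43

Answer: 43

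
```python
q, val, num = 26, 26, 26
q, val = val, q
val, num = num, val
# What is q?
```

Trace:
`q, val, num = 26, 26, 26` → q = 26; val = 26; num = 26
`q, val = val, q` → q = 26; val = 26
`val, num = num, val` → val = 26; num = 26
So q = 26

Answer: 26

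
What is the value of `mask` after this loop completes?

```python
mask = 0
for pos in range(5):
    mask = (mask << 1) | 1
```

Build 5 consecutive 1-bits: 0b11111
`mask` takes the values: 0 → 1 → 3 → 7 → 15 → 31

Answer: 31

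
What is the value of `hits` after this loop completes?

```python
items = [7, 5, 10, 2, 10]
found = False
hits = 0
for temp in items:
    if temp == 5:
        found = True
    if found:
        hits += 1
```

Count elements after first 5 in [7, 5, 10, 2, 10]
`hits` takes the values: 0 → 1 → 2 → 3 → 4

Answer: 4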